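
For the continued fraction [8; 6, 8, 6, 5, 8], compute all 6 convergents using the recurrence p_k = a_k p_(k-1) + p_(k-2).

8/1, 49/6, 400/49, 2449/300, 12645/1549, 103609/12692

Using the convergent recurrence p_i = a_i*p_{i-1} + p_{i-2}, q_i = a_i*q_{i-1} + q_{i-2} with p_{-2}=0, p_{-1}=1, q_{-2}=1, q_{-1}=0:
  i=0: a_0=8, p_0 = 8*1 + 0 = 8, q_0 = 8*0 + 1 = 1.
  i=1: a_1=6, p_1 = 6*8 + 1 = 49, q_1 = 6*1 + 0 = 6.
  i=2: a_2=8, p_2 = 8*49 + 8 = 400, q_2 = 8*6 + 1 = 49.
  i=3: a_3=6, p_3 = 6*400 + 49 = 2449, q_3 = 6*49 + 6 = 300.
  i=4: a_4=5, p_4 = 5*2449 + 400 = 12645, q_4 = 5*300 + 49 = 1549.
  i=5: a_5=8, p_5 = 8*12645 + 2449 = 103609, q_5 = 8*1549 + 300 = 12692.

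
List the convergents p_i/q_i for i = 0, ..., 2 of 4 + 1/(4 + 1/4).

4/1, 17/4, 72/17

Using the convergent recurrence p_i = a_i*p_{i-1} + p_{i-2}, q_i = a_i*q_{i-1} + q_{i-2} with p_{-2}=0, p_{-1}=1, q_{-2}=1, q_{-1}=0:
  i=0: a_0=4, p_0 = 4*1 + 0 = 4, q_0 = 4*0 + 1 = 1.
  i=1: a_1=4, p_1 = 4*4 + 1 = 17, q_1 = 4*1 + 0 = 4.
  i=2: a_2=4, p_2 = 4*17 + 4 = 72, q_2 = 4*4 + 1 = 17.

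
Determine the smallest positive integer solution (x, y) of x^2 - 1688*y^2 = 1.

(x, y) = (7022501, 170925)

First expand sqrt(1688) as a continued fraction. With x_i = (sqrt(1688) + m_i)/d_i and (m_0, d_0) = (0, 1): a_0 = floor(sqrt(1688)) = 41, since 41^2 = 1681 <= 1688 < 1764 = 42^2.
Iterate m_{i+1} = d_i*a_i - m_i, d_{i+1} = (1688 - m_{i+1}^2)/d_i, a_{i+1} = floor((a_0 + m_{i+1})/d_{i+1}):
  m_1 = 1*41 - 0 = 41, d_1 = (1688 - 41^2)/1 = 7/1 = 7, a_1 = floor((41 + 41)/7) = 11.
  m_2 = 7*11 - 41 = 36, d_2 = (1688 - 36^2)/7 = 392/7 = 56, a_2 = floor((41 + 36)/56) = 1.
  m_3 = 56*1 - 36 = 20, d_3 = (1688 - 20^2)/56 = 1288/56 = 23, a_3 = floor((41 + 20)/23) = 2.
  m_4 = 23*2 - 20 = 26, d_4 = (1688 - 26^2)/23 = 1012/23 = 44, a_4 = floor((41 + 26)/44) = 1.
  m_5 = 44*1 - 26 = 18, d_5 = (1688 - 18^2)/44 = 1364/44 = 31, a_5 = floor((41 + 18)/31) = 1.
  m_6 = 31*1 - 18 = 13, d_6 = (1688 - 13^2)/31 = 1519/31 = 49, a_6 = floor((41 + 13)/49) = 1.
  m_7 = 49*1 - 13 = 36, d_7 = (1688 - 36^2)/49 = 392/49 = 8, a_7 = floor((41 + 36)/8) = 9.
  m_8 = 8*9 - 36 = 36, d_8 = (1688 - 36^2)/8 = 392/8 = 49, a_8 = floor((41 + 36)/49) = 1.
  m_9 = 49*1 - 36 = 13, d_9 = (1688 - 13^2)/49 = 1519/49 = 31, a_9 = floor((41 + 13)/31) = 1.
  m_10 = 31*1 - 13 = 18, d_10 = (1688 - 18^2)/31 = 1364/31 = 44, a_10 = floor((41 + 18)/44) = 1.
  m_11 = 44*1 - 18 = 26, d_11 = (1688 - 26^2)/44 = 1012/44 = 23, a_11 = floor((41 + 26)/23) = 2.
  m_12 = 23*2 - 26 = 20, d_12 = (1688 - 20^2)/23 = 1288/23 = 56, a_12 = floor((41 + 20)/56) = 1.
  m_13 = 56*1 - 20 = 36, d_13 = (1688 - 36^2)/56 = 392/56 = 7, a_13 = floor((41 + 36)/7) = 11.
  m_14 = 7*11 - 36 = 41, d_14 = (1688 - 41^2)/7 = 7/7 = 1, a_14 = floor((41 + 41)/1) = 82.
  m_15 = 1*82 - 41 = 41, d_15 = (1688 - 41^2)/1 = 7/1 = 7: (m_15, d_15) = (m_1, d_1) = (41, 7), so from here the quotients repeat a_1, ..., a_14; the period length is 14.
So sqrt(1688) = [41; (11, 1, 2, 1, 1, 1, 9, 1, 1, 1, 2, 1, 11, 82)] with period length k = 14.
k is even, so the fundamental solution of x^2 - 1688y^2 = 1 is (p_{k-1}, q_{k-1}) = (p_13, q_13); compute convergents through index 13.
Convergents (p_i = a_i*p_{i-1} + p_{i-2}, q_i = a_i*q_{i-1} + q_{i-2} with p_{-2}=0, p_{-1}=1, q_{-2}=1, q_{-1}=0):
  i=0: a_0=41, p_0 = 41*1 + 0 = 41, q_0 = 41*0 + 1 = 1.
  i=1: a_1=11, p_1 = 11*41 + 1 = 452, q_1 = 11*1 + 0 = 11.
  i=2: a_2=1, p_2 = 1*452 + 41 = 493, q_2 = 1*11 + 1 = 12.
  i=3: a_3=2, p_3 = 2*493 + 452 = 1438, q_3 = 2*12 + 11 = 35.
  i=4: a_4=1, p_4 = 1*1438 + 493 = 1931, q_4 = 1*35 + 12 = 47.
  i=5: a_5=1, p_5 = 1*1931 + 1438 = 3369, q_5 = 1*47 + 35 = 82.
  i=6: a_6=1, p_6 = 1*3369 + 1931 = 5300, q_6 = 1*82 + 47 = 129.
  i=7: a_7=9, p_7 = 9*5300 + 3369 = 51069, q_7 = 9*129 + 82 = 1243.
  i=8: a_8=1, p_8 = 1*51069 + 5300 = 56369, q_8 = 1*1243 + 129 = 1372.
  i=9: a_9=1, p_9 = 1*56369 + 51069 = 107438, q_9 = 1*1372 + 1243 = 2615.
  i=10: a_10=1, p_10 = 1*107438 + 56369 = 163807, q_10 = 1*2615 + 1372 = 3987.
  i=11: a_11=2, p_11 = 2*163807 + 107438 = 435052, q_11 = 2*3987 + 2615 = 10589.
  i=12: a_12=1, p_12 = 1*435052 + 163807 = 598859, q_12 = 1*10589 + 3987 = 14576.
  i=13: a_13=11, p_13 = 11*598859 + 435052 = 7022501, q_13 = 11*14576 + 10589 = 170925.
Check: 7022501^2 - 1688*170925^2 = 49315520295001 - 49315520295000 = 1, so (x, y) = (7022501, 170925) solves the equation, and by the theorem it is the least positive solution.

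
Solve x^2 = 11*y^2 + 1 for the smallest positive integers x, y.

(x, y) = (10, 3)

First expand sqrt(11) as a continued fraction. With x_i = (sqrt(11) + m_i)/d_i and (m_0, d_0) = (0, 1): a_0 = floor(sqrt(11)) = 3, since 3^2 = 9 <= 11 < 16 = 4^2.
Iterate m_{i+1} = d_i*a_i - m_i, d_{i+1} = (11 - m_{i+1}^2)/d_i, a_{i+1} = floor((a_0 + m_{i+1})/d_{i+1}):
  m_1 = 1*3 - 0 = 3, d_1 = (11 - 3^2)/1 = 2/1 = 2, a_1 = floor((3 + 3)/2) = 3.
  m_2 = 2*3 - 3 = 3, d_2 = (11 - 3^2)/2 = 2/2 = 1, a_2 = floor((3 + 3)/1) = 6.
  m_3 = 1*6 - 3 = 3, d_3 = (11 - 3^2)/1 = 2/1 = 2: (m_3, d_3) = (m_1, d_1) = (3, 2), so from here the quotients repeat a_1, a_2; the period length is 2.
So sqrt(11) = [3; (3, 6)] with period length k = 2.
k is even, so the fundamental solution of x^2 - 11y^2 = 1 is (p_{k-1}, q_{k-1}) = (p_1, q_1); compute convergents through index 1.
Convergents (p_i = a_i*p_{i-1} + p_{i-2}, q_i = a_i*q_{i-1} + q_{i-2} with p_{-2}=0, p_{-1}=1, q_{-2}=1, q_{-1}=0):
  i=0: a_0=3, p_0 = 3*1 + 0 = 3, q_0 = 3*0 + 1 = 1.
  i=1: a_1=3, p_1 = 3*3 + 1 = 10, q_1 = 3*1 + 0 = 3.
Check: 10^2 - 11*3^2 = 100 - 99 = 1, so (x, y) = (10, 3) solves the equation, and by the theorem it is the least positive solution.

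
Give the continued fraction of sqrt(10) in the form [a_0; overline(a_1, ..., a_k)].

[3; overline(6)]

Write x_i = (sqrt(10) + m_i)/d_i with (m_0, d_0) = (0, 1). a_0 = floor(sqrt(10)) = 3, since 3^2 = 9 <= 10 < 16 = 4^2.
Iterate m_{i+1} = d_i*a_i - m_i, d_{i+1} = (10 - m_{i+1}^2)/d_i, a_{i+1} = floor((a_0 + m_{i+1})/d_{i+1}):
  m_1 = 1*3 - 0 = 3, d_1 = (10 - 3^2)/1 = 1/1 = 1, a_1 = floor((3 + 3)/1) = 6.
  m_2 = 1*6 - 3 = 3, d_2 = (10 - 3^2)/1 = 1/1 = 1: (m_2, d_2) = (m_1, d_1) = (3, 1), so from here the quotient a_1 repeats; the period length is 1.
Hence the expansion of sqrt(10) is a_0 = 3 followed by the repeating block 6 (period 1).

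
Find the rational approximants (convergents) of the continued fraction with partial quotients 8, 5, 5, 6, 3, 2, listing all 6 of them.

Using the convergent recurrence p_i = a_i*p_{i-1} + p_{i-2}, q_i = a_i*q_{i-1} + q_{i-2} with p_{-2}=0, p_{-1}=1, q_{-2}=1, q_{-1}=0:
  i=0: a_0=8, p_0 = 8*1 + 0 = 8, q_0 = 8*0 + 1 = 1.
  i=1: a_1=5, p_1 = 5*8 + 1 = 41, q_1 = 5*1 + 0 = 5.
  i=2: a_2=5, p_2 = 5*41 + 8 = 213, q_2 = 5*5 + 1 = 26.
  i=3: a_3=6, p_3 = 6*213 + 41 = 1319, q_3 = 6*26 + 5 = 161.
  i=4: a_4=3, p_4 = 3*1319 + 213 = 4170, q_4 = 3*161 + 26 = 509.
  i=5: a_5=2, p_5 = 2*4170 + 1319 = 9659, q_5 = 2*509 + 161 = 1179.

8/1, 41/5, 213/26, 1319/161, 4170/509, 9659/1179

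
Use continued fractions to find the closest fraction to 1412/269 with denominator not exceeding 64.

Expand x = 1412/269 as a continued fraction with the Euclidean algorithm:
  1412 = 5*269 + 67, so a_0 = 5.
  269 = 4*67 + 1, so a_1 = 4.
  67 = 67*1 + 0, so a_2 = 67.
so x = [5; 4, 67].
Convergents (p_i = a_i*p_{i-1} + p_{i-2}, q_i = a_i*q_{i-1} + q_{i-2} with p_{-2}=0, p_{-1}=1, q_{-2}=1, q_{-1}=0), until the denominator exceeds 64:
  i=0: a_0=5, p_0 = 5*1 + 0 = 5, q_0 = 5*0 + 1 = 1.
  i=1: a_1=4, p_1 = 4*5 + 1 = 21, q_1 = 4*1 + 0 = 4.
  i=2: a_2=67, p_2 = 67*21 + 5 = 1412, q_2 = 67*4 + 1 = 269.
q_2 = 269 > 64, so the last convergent with denominator <= 64 is p_1/q_1 = 21/4.
The closest fraction with denominator <= 64 is either p_1/q_1 or the intermediate fraction (k*p_1 + p_0)/(k*q_1 + q_0) with the largest k >= 1 whose denominator stays <= 64; these approach x as k grows, and every other convergent or intermediate fraction in range is farther away.
Largest k: floor((64 - q_0)/q_1) = floor((64 - 1)/4) = 15.
That gives (15*21 + 5)/(15*4 + 1) = 320/61.
Compare the errors: |x - 21/4| = |1412*4 - 21*269|/(269*4) = 1/1076, and |x - 320/61| = |1412*61 - 320*269|/(269*61) = 52/16409.
Cross-multiplying, 1*16409 = 16409 < 55952 = 52*1076, so 1/1076 is smaller: the convergent 21/4 is closer to x than 320/61.

21/4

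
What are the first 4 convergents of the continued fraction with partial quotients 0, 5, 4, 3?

0/1, 1/5, 4/21, 13/68

Using the convergent recurrence p_i = a_i*p_{i-1} + p_{i-2}, q_i = a_i*q_{i-1} + q_{i-2} with p_{-2}=0, p_{-1}=1, q_{-2}=1, q_{-1}=0:
  i=0: a_0=0, p_0 = 0*1 + 0 = 0, q_0 = 0*0 + 1 = 1.
  i=1: a_1=5, p_1 = 5*0 + 1 = 1, q_1 = 5*1 + 0 = 5.
  i=2: a_2=4, p_2 = 4*1 + 0 = 4, q_2 = 4*5 + 1 = 21.
  i=3: a_3=3, p_3 = 3*4 + 1 = 13, q_3 = 3*21 + 5 = 68.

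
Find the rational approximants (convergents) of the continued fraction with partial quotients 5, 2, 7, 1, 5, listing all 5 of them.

5/1, 11/2, 82/15, 93/17, 547/100

Using the convergent recurrence p_i = a_i*p_{i-1} + p_{i-2}, q_i = a_i*q_{i-1} + q_{i-2} with p_{-2}=0, p_{-1}=1, q_{-2}=1, q_{-1}=0:
  i=0: a_0=5, p_0 = 5*1 + 0 = 5, q_0 = 5*0 + 1 = 1.
  i=1: a_1=2, p_1 = 2*5 + 1 = 11, q_1 = 2*1 + 0 = 2.
  i=2: a_2=7, p_2 = 7*11 + 5 = 82, q_2 = 7*2 + 1 = 15.
  i=3: a_3=1, p_3 = 1*82 + 11 = 93, q_3 = 1*15 + 2 = 17.
  i=4: a_4=5, p_4 = 5*93 + 82 = 547, q_4 = 5*17 + 15 = 100.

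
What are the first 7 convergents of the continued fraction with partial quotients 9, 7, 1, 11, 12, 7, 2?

9/1, 64/7, 73/8, 867/95, 10477/1148, 74206/8131, 158889/17410

Using the convergent recurrence p_i = a_i*p_{i-1} + p_{i-2}, q_i = a_i*q_{i-1} + q_{i-2} with p_{-2}=0, p_{-1}=1, q_{-2}=1, q_{-1}=0:
  i=0: a_0=9, p_0 = 9*1 + 0 = 9, q_0 = 9*0 + 1 = 1.
  i=1: a_1=7, p_1 = 7*9 + 1 = 64, q_1 = 7*1 + 0 = 7.
  i=2: a_2=1, p_2 = 1*64 + 9 = 73, q_2 = 1*7 + 1 = 8.
  i=3: a_3=11, p_3 = 11*73 + 64 = 867, q_3 = 11*8 + 7 = 95.
  i=4: a_4=12, p_4 = 12*867 + 73 = 10477, q_4 = 12*95 + 8 = 1148.
  i=5: a_5=7, p_5 = 7*10477 + 867 = 74206, q_5 = 7*1148 + 95 = 8131.
  i=6: a_6=2, p_6 = 2*74206 + 10477 = 158889, q_6 = 2*8131 + 1148 = 17410.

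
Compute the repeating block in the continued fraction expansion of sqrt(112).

[10; (1, 1, 2, 1, 1, 20)]

Write x_i = (sqrt(112) + m_i)/d_i with (m_0, d_0) = (0, 1). a_0 = floor(sqrt(112)) = 10, since 10^2 = 100 <= 112 < 121 = 11^2.
Iterate m_{i+1} = d_i*a_i - m_i, d_{i+1} = (112 - m_{i+1}^2)/d_i, a_{i+1} = floor((a_0 + m_{i+1})/d_{i+1}):
  m_1 = 1*10 - 0 = 10, d_1 = (112 - 10^2)/1 = 12/1 = 12, a_1 = floor((10 + 10)/12) = 1.
  m_2 = 12*1 - 10 = 2, d_2 = (112 - 2^2)/12 = 108/12 = 9, a_2 = floor((10 + 2)/9) = 1.
  m_3 = 9*1 - 2 = 7, d_3 = (112 - 7^2)/9 = 63/9 = 7, a_3 = floor((10 + 7)/7) = 2.
  m_4 = 7*2 - 7 = 7, d_4 = (112 - 7^2)/7 = 63/7 = 9, a_4 = floor((10 + 7)/9) = 1.
  m_5 = 9*1 - 7 = 2, d_5 = (112 - 2^2)/9 = 108/9 = 12, a_5 = floor((10 + 2)/12) = 1.
  m_6 = 12*1 - 2 = 10, d_6 = (112 - 10^2)/12 = 12/12 = 1, a_6 = floor((10 + 10)/1) = 20.
  m_7 = 1*20 - 10 = 10, d_7 = (112 - 10^2)/1 = 12/1 = 12: (m_7, d_7) = (m_1, d_1) = (10, 12), so from here the quotients repeat a_1, ..., a_6; the period length is 6.
Hence the expansion of sqrt(112) is a_0 = 10 followed by the repeating block 1, 1, 2, 1, 1, 20 (period 6).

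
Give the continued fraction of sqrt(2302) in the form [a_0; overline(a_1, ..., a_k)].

Write x_i = (sqrt(2302) + m_i)/d_i with (m_0, d_0) = (0, 1). a_0 = floor(sqrt(2302)) = 47, since 47^2 = 2209 <= 2302 < 2304 = 48^2.
Iterate m_{i+1} = d_i*a_i - m_i, d_{i+1} = (2302 - m_{i+1}^2)/d_i, a_{i+1} = floor((a_0 + m_{i+1})/d_{i+1}):
  m_1 = 1*47 - 0 = 47, d_1 = (2302 - 47^2)/1 = 93/1 = 93, a_1 = floor((47 + 47)/93) = 1.
  m_2 = 93*1 - 47 = 46, d_2 = (2302 - 46^2)/93 = 186/93 = 2, a_2 = floor((47 + 46)/2) = 46.
  m_3 = 2*46 - 46 = 46, d_3 = (2302 - 46^2)/2 = 186/2 = 93, a_3 = floor((47 + 46)/93) = 1.
  m_4 = 93*1 - 46 = 47, d_4 = (2302 - 47^2)/93 = 93/93 = 1, a_4 = floor((47 + 47)/1) = 94.
  m_5 = 1*94 - 47 = 47, d_5 = (2302 - 47^2)/1 = 93/1 = 93: (m_5, d_5) = (m_1, d_1) = (47, 93), so from here the quotients repeat a_1, ..., a_4; the period length is 4.
Hence the expansion of sqrt(2302) is a_0 = 47 followed by the repeating block 1, 46, 1, 94 (period 4).

[47; overline(1, 46, 1, 94)]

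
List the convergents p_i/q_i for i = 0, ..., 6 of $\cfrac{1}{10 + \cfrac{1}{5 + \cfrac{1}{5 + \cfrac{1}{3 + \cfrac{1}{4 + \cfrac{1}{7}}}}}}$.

Using the convergent recurrence p_i = a_i*p_{i-1} + p_{i-2}, q_i = a_i*q_{i-1} + q_{i-2} with p_{-2}=0, p_{-1}=1, q_{-2}=1, q_{-1}=0:
  i=0: a_0=0, p_0 = 0*1 + 0 = 0, q_0 = 0*0 + 1 = 1.
  i=1: a_1=10, p_1 = 10*0 + 1 = 1, q_1 = 10*1 + 0 = 10.
  i=2: a_2=5, p_2 = 5*1 + 0 = 5, q_2 = 5*10 + 1 = 51.
  i=3: a_3=5, p_3 = 5*5 + 1 = 26, q_3 = 5*51 + 10 = 265.
  i=4: a_4=3, p_4 = 3*26 + 5 = 83, q_4 = 3*265 + 51 = 846.
  i=5: a_5=4, p_5 = 4*83 + 26 = 358, q_5 = 4*846 + 265 = 3649.
  i=6: a_6=7, p_6 = 7*358 + 83 = 2589, q_6 = 7*3649 + 846 = 26389.

0/1, 1/10, 5/51, 26/265, 83/846, 358/3649, 2589/26389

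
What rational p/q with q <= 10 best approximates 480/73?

46/7

Expand x = 480/73 as a continued fraction with the Euclidean algorithm:
  480 = 6*73 + 42, so a_0 = 6.
  73 = 1*42 + 31, so a_1 = 1.
  42 = 1*31 + 11, so a_2 = 1.
  31 = 2*11 + 9, so a_3 = 2.
  11 = 1*9 + 2, so a_4 = 1.
  9 = 4*2 + 1, so a_5 = 4.
  2 = 2*1 + 0, so a_6 = 2.
so x = [6; 1, 1, 2, 1, 4, 2].
Convergents (p_i = a_i*p_{i-1} + p_{i-2}, q_i = a_i*q_{i-1} + q_{i-2} with p_{-2}=0, p_{-1}=1, q_{-2}=1, q_{-1}=0), until the denominator exceeds 10:
  i=0: a_0=6, p_0 = 6*1 + 0 = 6, q_0 = 6*0 + 1 = 1.
  i=1: a_1=1, p_1 = 1*6 + 1 = 7, q_1 = 1*1 + 0 = 1.
  i=2: a_2=1, p_2 = 1*7 + 6 = 13, q_2 = 1*1 + 1 = 2.
  i=3: a_3=2, p_3 = 2*13 + 7 = 33, q_3 = 2*2 + 1 = 5.
  i=4: a_4=1, p_4 = 1*33 + 13 = 46, q_4 = 1*5 + 2 = 7.
  i=5: a_5=4, p_5 = 4*46 + 33 = 217, q_5 = 4*7 + 5 = 33.
q_5 = 33 > 10, so the last convergent with denominator <= 10 is p_4/q_4 = 46/7.
The closest fraction with denominator <= 10 is either p_4/q_4 or the intermediate fraction (k*p_4 + p_3)/(k*q_4 + q_3) with the largest k >= 1 whose denominator stays <= 10; these approach x as k grows, and every other convergent or intermediate fraction in range is farther away.
Largest k: floor((10 - q_3)/q_4) = floor((10 - 5)/7) = 0.
Since k = 0, no intermediate fraction beyond p_4/q_4 has denominator <= 10, so the convergent 46/7 is the closest (its error is |480*7 - 46*73|/(73*7) = 2/511).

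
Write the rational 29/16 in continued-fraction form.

[1; 1, 4, 3]

Run the Euclidean algorithm on 29 and 16; the successive quotients are the partial quotients a_0, a_1, ... (each step inverts the fractional part left over by the previous one):
  29 = 1*16 + 13, so a_0 = 1.
  16 = 1*13 + 3, so a_1 = 1.
  13 = 4*3 + 1, so a_2 = 4.
  3 = 3*1 + 0, so a_3 = 3.
The remainder reaches 0 after 4 divisions, so the expansion has 4 partial quotients, read off in order.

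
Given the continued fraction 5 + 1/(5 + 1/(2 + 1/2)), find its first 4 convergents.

5/1, 26/5, 57/11, 140/27

Using the convergent recurrence p_i = a_i*p_{i-1} + p_{i-2}, q_i = a_i*q_{i-1} + q_{i-2} with p_{-2}=0, p_{-1}=1, q_{-2}=1, q_{-1}=0:
  i=0: a_0=5, p_0 = 5*1 + 0 = 5, q_0 = 5*0 + 1 = 1.
  i=1: a_1=5, p_1 = 5*5 + 1 = 26, q_1 = 5*1 + 0 = 5.
  i=2: a_2=2, p_2 = 2*26 + 5 = 57, q_2 = 2*5 + 1 = 11.
  i=3: a_3=2, p_3 = 2*57 + 26 = 140, q_3 = 2*11 + 5 = 27.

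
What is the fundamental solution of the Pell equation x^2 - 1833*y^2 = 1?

(x, y) = (4253783, 99356)

First expand sqrt(1833) as a continued fraction. With x_i = (sqrt(1833) + m_i)/d_i and (m_0, d_0) = (0, 1): a_0 = floor(sqrt(1833)) = 42, since 42^2 = 1764 <= 1833 < 1849 = 43^2.
Iterate m_{i+1} = d_i*a_i - m_i, d_{i+1} = (1833 - m_{i+1}^2)/d_i, a_{i+1} = floor((a_0 + m_{i+1})/d_{i+1}):
  m_1 = 1*42 - 0 = 42, d_1 = (1833 - 42^2)/1 = 69/1 = 69, a_1 = floor((42 + 42)/69) = 1.
  m_2 = 69*1 - 42 = 27, d_2 = (1833 - 27^2)/69 = 1104/69 = 16, a_2 = floor((42 + 27)/16) = 4.
  m_3 = 16*4 - 27 = 37, d_3 = (1833 - 37^2)/16 = 464/16 = 29, a_3 = floor((42 + 37)/29) = 2.
  m_4 = 29*2 - 37 = 21, d_4 = (1833 - 21^2)/29 = 1392/29 = 48, a_4 = floor((42 + 21)/48) = 1.
  m_5 = 48*1 - 21 = 27, d_5 = (1833 - 27^2)/48 = 1104/48 = 23, a_5 = floor((42 + 27)/23) = 3.
  m_6 = 23*3 - 27 = 42, d_6 = (1833 - 42^2)/23 = 69/23 = 3, a_6 = floor((42 + 42)/3) = 28.
  m_7 = 3*28 - 42 = 42, d_7 = (1833 - 42^2)/3 = 69/3 = 23, a_7 = floor((42 + 42)/23) = 3.
  m_8 = 23*3 - 42 = 27, d_8 = (1833 - 27^2)/23 = 1104/23 = 48, a_8 = floor((42 + 27)/48) = 1.
  m_9 = 48*1 - 27 = 21, d_9 = (1833 - 21^2)/48 = 1392/48 = 29, a_9 = floor((42 + 21)/29) = 2.
  m_10 = 29*2 - 21 = 37, d_10 = (1833 - 37^2)/29 = 464/29 = 16, a_10 = floor((42 + 37)/16) = 4.
  m_11 = 16*4 - 37 = 27, d_11 = (1833 - 27^2)/16 = 1104/16 = 69, a_11 = floor((42 + 27)/69) = 1.
  m_12 = 69*1 - 27 = 42, d_12 = (1833 - 42^2)/69 = 69/69 = 1, a_12 = floor((42 + 42)/1) = 84.
  m_13 = 1*84 - 42 = 42, d_13 = (1833 - 42^2)/1 = 69/1 = 69: (m_13, d_13) = (m_1, d_1) = (42, 69), so from here the quotients repeat a_1, ..., a_12; the period length is 12.
So sqrt(1833) = [42; (1, 4, 2, 1, 3, 28, 3, 1, 2, 4, 1, 84)] with period length k = 12.
k is even, so the fundamental solution of x^2 - 1833y^2 = 1 is (p_{k-1}, q_{k-1}) = (p_11, q_11); compute convergents through index 11.
Convergents (p_i = a_i*p_{i-1} + p_{i-2}, q_i = a_i*q_{i-1} + q_{i-2} with p_{-2}=0, p_{-1}=1, q_{-2}=1, q_{-1}=0):
  i=0: a_0=42, p_0 = 42*1 + 0 = 42, q_0 = 42*0 + 1 = 1.
  i=1: a_1=1, p_1 = 1*42 + 1 = 43, q_1 = 1*1 + 0 = 1.
  i=2: a_2=4, p_2 = 4*43 + 42 = 214, q_2 = 4*1 + 1 = 5.
  i=3: a_3=2, p_3 = 2*214 + 43 = 471, q_3 = 2*5 + 1 = 11.
  i=4: a_4=1, p_4 = 1*471 + 214 = 685, q_4 = 1*11 + 5 = 16.
  i=5: a_5=3, p_5 = 3*685 + 471 = 2526, q_5 = 3*16 + 11 = 59.
  i=6: a_6=28, p_6 = 28*2526 + 685 = 71413, q_6 = 28*59 + 16 = 1668.
  i=7: a_7=3, p_7 = 3*71413 + 2526 = 216765, q_7 = 3*1668 + 59 = 5063.
  i=8: a_8=1, p_8 = 1*216765 + 71413 = 288178, q_8 = 1*5063 + 1668 = 6731.
  i=9: a_9=2, p_9 = 2*288178 + 216765 = 793121, q_9 = 2*6731 + 5063 = 18525.
  i=10: a_10=4, p_10 = 4*793121 + 288178 = 3460662, q_10 = 4*18525 + 6731 = 80831.
  i=11: a_11=1, p_11 = 1*3460662 + 793121 = 4253783, q_11 = 1*80831 + 18525 = 99356.
Check: 4253783^2 - 1833*99356^2 = 18094669811089 - 18094669811088 = 1, so (x, y) = (4253783, 99356) solves the equation, and by the theorem it is the least positive solution.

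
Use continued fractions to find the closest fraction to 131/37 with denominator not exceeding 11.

Expand x = 131/37 as a continued fraction with the Euclidean algorithm:
  131 = 3*37 + 20, so a_0 = 3.
  37 = 1*20 + 17, so a_1 = 1.
  20 = 1*17 + 3, so a_2 = 1.
  17 = 5*3 + 2, so a_3 = 5.
  3 = 1*2 + 1, so a_4 = 1.
  2 = 2*1 + 0, so a_5 = 2.
so x = [3; 1, 1, 5, 1, 2].
Convergents (p_i = a_i*p_{i-1} + p_{i-2}, q_i = a_i*q_{i-1} + q_{i-2} with p_{-2}=0, p_{-1}=1, q_{-2}=1, q_{-1}=0), until the denominator exceeds 11:
  i=0: a_0=3, p_0 = 3*1 + 0 = 3, q_0 = 3*0 + 1 = 1.
  i=1: a_1=1, p_1 = 1*3 + 1 = 4, q_1 = 1*1 + 0 = 1.
  i=2: a_2=1, p_2 = 1*4 + 3 = 7, q_2 = 1*1 + 1 = 2.
  i=3: a_3=5, p_3 = 5*7 + 4 = 39, q_3 = 5*2 + 1 = 11.
  i=4: a_4=1, p_4 = 1*39 + 7 = 46, q_4 = 1*11 + 2 = 13.
q_4 = 13 > 11, so the last convergent with denominator <= 11 is p_3/q_3 = 39/11.
The closest fraction with denominator <= 11 is either p_3/q_3 or the intermediate fraction (k*p_3 + p_2)/(k*q_3 + q_2) with the largest k >= 1 whose denominator stays <= 11; these approach x as k grows, and every other convergent or intermediate fraction in range is farther away.
Largest k: floor((11 - q_2)/q_3) = floor((11 - 2)/11) = 0.
Since k = 0, no intermediate fraction beyond p_3/q_3 has denominator <= 11, so the convergent 39/11 is the closest (its error is |131*11 - 39*37|/(37*11) = 2/407).

39/11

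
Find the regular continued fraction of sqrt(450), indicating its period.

Write x_i = (sqrt(450) + m_i)/d_i with (m_0, d_0) = (0, 1). a_0 = floor(sqrt(450)) = 21, since 21^2 = 441 <= 450 < 484 = 22^2.
Iterate m_{i+1} = d_i*a_i - m_i, d_{i+1} = (450 - m_{i+1}^2)/d_i, a_{i+1} = floor((a_0 + m_{i+1})/d_{i+1}):
  m_1 = 1*21 - 0 = 21, d_1 = (450 - 21^2)/1 = 9/1 = 9, a_1 = floor((21 + 21)/9) = 4.
  m_2 = 9*4 - 21 = 15, d_2 = (450 - 15^2)/9 = 225/9 = 25, a_2 = floor((21 + 15)/25) = 1.
  m_3 = 25*1 - 15 = 10, d_3 = (450 - 10^2)/25 = 350/25 = 14, a_3 = floor((21 + 10)/14) = 2.
  m_4 = 14*2 - 10 = 18, d_4 = (450 - 18^2)/14 = 126/14 = 9, a_4 = floor((21 + 18)/9) = 4.
  m_5 = 9*4 - 18 = 18, d_5 = (450 - 18^2)/9 = 126/9 = 14, a_5 = floor((21 + 18)/14) = 2.
  m_6 = 14*2 - 18 = 10, d_6 = (450 - 10^2)/14 = 350/14 = 25, a_6 = floor((21 + 10)/25) = 1.
  m_7 = 25*1 - 10 = 15, d_7 = (450 - 15^2)/25 = 225/25 = 9, a_7 = floor((21 + 15)/9) = 4.
  m_8 = 9*4 - 15 = 21, d_8 = (450 - 21^2)/9 = 9/9 = 1, a_8 = floor((21 + 21)/1) = 42.
  m_9 = 1*42 - 21 = 21, d_9 = (450 - 21^2)/1 = 9/1 = 9: (m_9, d_9) = (m_1, d_1) = (21, 9), so from here the quotients repeat a_1, ..., a_8; the period length is 8.
Hence the expansion of sqrt(450) is a_0 = 21 followed by the repeating block 4, 1, 2, 4, 2, 1, 4, 42 (period 8).

[21; (4, 1, 2, 4, 2, 1, 4, 42)]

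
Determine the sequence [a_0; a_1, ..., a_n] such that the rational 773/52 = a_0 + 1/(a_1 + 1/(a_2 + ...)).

Run the Euclidean algorithm on 773 and 52; the successive quotients are the partial quotients a_0, a_1, ... (each step inverts the fractional part left over by the previous one):
  773 = 14*52 + 45, so a_0 = 14.
  52 = 1*45 + 7, so a_1 = 1.
  45 = 6*7 + 3, so a_2 = 6.
  7 = 2*3 + 1, so a_3 = 2.
  3 = 3*1 + 0, so a_4 = 3.
The remainder reaches 0 after 5 divisions, so the expansion has 5 partial quotients, read off in order.

[14; 1, 6, 2, 3]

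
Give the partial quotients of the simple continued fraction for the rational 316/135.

Run the Euclidean algorithm on 316 and 135; the successive quotients are the partial quotients a_0, a_1, ... (each step inverts the fractional part left over by the previous one):
  316 = 2*135 + 46, so a_0 = 2.
  135 = 2*46 + 43, so a_1 = 2.
  46 = 1*43 + 3, so a_2 = 1.
  43 = 14*3 + 1, so a_3 = 14.
  3 = 3*1 + 0, so a_4 = 3.
The remainder reaches 0 after 5 divisions, so the expansion has 5 partial quotients, read off in order.

[2; 2, 1, 14, 3]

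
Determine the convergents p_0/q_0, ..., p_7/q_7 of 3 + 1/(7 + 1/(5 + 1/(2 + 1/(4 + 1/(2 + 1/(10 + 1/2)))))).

3/1, 22/7, 113/36, 248/79, 1105/352, 2458/783, 25685/8182, 53828/17147

Using the convergent recurrence p_i = a_i*p_{i-1} + p_{i-2}, q_i = a_i*q_{i-1} + q_{i-2} with p_{-2}=0, p_{-1}=1, q_{-2}=1, q_{-1}=0:
  i=0: a_0=3, p_0 = 3*1 + 0 = 3, q_0 = 3*0 + 1 = 1.
  i=1: a_1=7, p_1 = 7*3 + 1 = 22, q_1 = 7*1 + 0 = 7.
  i=2: a_2=5, p_2 = 5*22 + 3 = 113, q_2 = 5*7 + 1 = 36.
  i=3: a_3=2, p_3 = 2*113 + 22 = 248, q_3 = 2*36 + 7 = 79.
  i=4: a_4=4, p_4 = 4*248 + 113 = 1105, q_4 = 4*79 + 36 = 352.
  i=5: a_5=2, p_5 = 2*1105 + 248 = 2458, q_5 = 2*352 + 79 = 783.
  i=6: a_6=10, p_6 = 10*2458 + 1105 = 25685, q_6 = 10*783 + 352 = 8182.
  i=7: a_7=2, p_7 = 2*25685 + 2458 = 53828, q_7 = 2*8182 + 783 = 17147.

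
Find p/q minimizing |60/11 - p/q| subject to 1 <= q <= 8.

38/7

Expand x = 60/11 as a continued fraction with the Euclidean algorithm:
  60 = 5*11 + 5, so a_0 = 5.
  11 = 2*5 + 1, so a_1 = 2.
  5 = 5*1 + 0, so a_2 = 5.
so x = [5; 2, 5].
Convergents (p_i = a_i*p_{i-1} + p_{i-2}, q_i = a_i*q_{i-1} + q_{i-2} with p_{-2}=0, p_{-1}=1, q_{-2}=1, q_{-1}=0), until the denominator exceeds 8:
  i=0: a_0=5, p_0 = 5*1 + 0 = 5, q_0 = 5*0 + 1 = 1.
  i=1: a_1=2, p_1 = 2*5 + 1 = 11, q_1 = 2*1 + 0 = 2.
  i=2: a_2=5, p_2 = 5*11 + 5 = 60, q_2 = 5*2 + 1 = 11.
q_2 = 11 > 8, so the last convergent with denominator <= 8 is p_1/q_1 = 11/2.
The closest fraction with denominator <= 8 is either p_1/q_1 or the intermediate fraction (k*p_1 + p_0)/(k*q_1 + q_0) with the largest k >= 1 whose denominator stays <= 8; these approach x as k grows, and every other convergent or intermediate fraction in range is farther away.
Largest k: floor((8 - q_0)/q_1) = floor((8 - 1)/2) = 3.
That gives (3*11 + 5)/(3*2 + 1) = 38/7.
Compare the errors: |x - 11/2| = |60*2 - 11*11|/(11*2) = 1/22, and |x - 38/7| = |60*7 - 38*11|/(11*7) = 2/77.
Cross-multiplying, 2*22 = 44 < 77 = 1*77, so 2/77 is smaller: the intermediate fraction 38/7 is closer to x than 11/2.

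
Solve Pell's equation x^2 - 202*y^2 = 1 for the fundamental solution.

First expand sqrt(202) as a continued fraction. With x_i = (sqrt(202) + m_i)/d_i and (m_0, d_0) = (0, 1): a_0 = floor(sqrt(202)) = 14, since 14^2 = 196 <= 202 < 225 = 15^2.
Iterate m_{i+1} = d_i*a_i - m_i, d_{i+1} = (202 - m_{i+1}^2)/d_i, a_{i+1} = floor((a_0 + m_{i+1})/d_{i+1}):
  m_1 = 1*14 - 0 = 14, d_1 = (202 - 14^2)/1 = 6/1 = 6, a_1 = floor((14 + 14)/6) = 4.
  m_2 = 6*4 - 14 = 10, d_2 = (202 - 10^2)/6 = 102/6 = 17, a_2 = floor((14 + 10)/17) = 1.
  m_3 = 17*1 - 10 = 7, d_3 = (202 - 7^2)/17 = 153/17 = 9, a_3 = floor((14 + 7)/9) = 2.
  m_4 = 9*2 - 7 = 11, d_4 = (202 - 11^2)/9 = 81/9 = 9, a_4 = floor((14 + 11)/9) = 2.
  m_5 = 9*2 - 11 = 7, d_5 = (202 - 7^2)/9 = 153/9 = 17, a_5 = floor((14 + 7)/17) = 1.
  m_6 = 17*1 - 7 = 10, d_6 = (202 - 10^2)/17 = 102/17 = 6, a_6 = floor((14 + 10)/6) = 4.
  m_7 = 6*4 - 10 = 14, d_7 = (202 - 14^2)/6 = 6/6 = 1, a_7 = floor((14 + 14)/1) = 28.
  m_8 = 1*28 - 14 = 14, d_8 = (202 - 14^2)/1 = 6/1 = 6: (m_8, d_8) = (m_1, d_1) = (14, 6), so from here the quotients repeat a_1, ..., a_7; the period length is 7.
So sqrt(202) = [14; (4, 1, 2, 2, 1, 4, 28)] with period length k = 7.
k is odd, so (p_{k-1}, q_{k-1}) only solves x^2 - 202y^2 = -1 and the fundamental solution of x^2 - 202y^2 = 1 is (p_{2k-1}, q_{2k-1}) = (p_13, q_13); compute convergents through index 13, running through the period twice.
Convergents (p_i = a_i*p_{i-1} + p_{i-2}, q_i = a_i*q_{i-1} + q_{i-2} with p_{-2}=0, p_{-1}=1, q_{-2}=1, q_{-1}=0):
  i=0: a_0=14, p_0 = 14*1 + 0 = 14, q_0 = 14*0 + 1 = 1.
  i=1: a_1=4, p_1 = 4*14 + 1 = 57, q_1 = 4*1 + 0 = 4.
  i=2: a_2=1, p_2 = 1*57 + 14 = 71, q_2 = 1*4 + 1 = 5.
  i=3: a_3=2, p_3 = 2*71 + 57 = 199, q_3 = 2*5 + 4 = 14.
  i=4: a_4=2, p_4 = 2*199 + 71 = 469, q_4 = 2*14 + 5 = 33.
  i=5: a_5=1, p_5 = 1*469 + 199 = 668, q_5 = 1*33 + 14 = 47.
  i=6: a_6=4, p_6 = 4*668 + 469 = 3141, q_6 = 4*47 + 33 = 221.
  i=7: a_7=28, p_7 = 28*3141 + 668 = 88616, q_7 = 28*221 + 47 = 6235.
  i=8: a_8=4, p_8 = 4*88616 + 3141 = 357605, q_8 = 4*6235 + 221 = 25161.
  i=9: a_9=1, p_9 = 1*357605 + 88616 = 446221, q_9 = 1*25161 + 6235 = 31396.
  i=10: a_10=2, p_10 = 2*446221 + 357605 = 1250047, q_10 = 2*31396 + 25161 = 87953.
  i=11: a_11=2, p_11 = 2*1250047 + 446221 = 2946315, q_11 = 2*87953 + 31396 = 207302.
  i=12: a_12=1, p_12 = 1*2946315 + 1250047 = 4196362, q_12 = 1*207302 + 87953 = 295255.
  i=13: a_13=4, p_13 = 4*4196362 + 2946315 = 19731763, q_13 = 4*295255 + 207302 = 1388322.
Indeed p_6^2 - 202*q_6^2 = 9865881 - 9865882 = -1, not +1.
Check: 19731763^2 - 202*1388322^2 = 389342471088169 - 389342471088168 = 1, so (x, y) = (19731763, 1388322) solves the equation, and by the theorem it is the least positive solution.

(x, y) = (19731763, 1388322)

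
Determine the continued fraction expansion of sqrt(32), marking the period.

[5; (1, 1, 1, 10)]

Write x_i = (sqrt(32) + m_i)/d_i with (m_0, d_0) = (0, 1). a_0 = floor(sqrt(32)) = 5, since 5^2 = 25 <= 32 < 36 = 6^2.
Iterate m_{i+1} = d_i*a_i - m_i, d_{i+1} = (32 - m_{i+1}^2)/d_i, a_{i+1} = floor((a_0 + m_{i+1})/d_{i+1}):
  m_1 = 1*5 - 0 = 5, d_1 = (32 - 5^2)/1 = 7/1 = 7, a_1 = floor((5 + 5)/7) = 1.
  m_2 = 7*1 - 5 = 2, d_2 = (32 - 2^2)/7 = 28/7 = 4, a_2 = floor((5 + 2)/4) = 1.
  m_3 = 4*1 - 2 = 2, d_3 = (32 - 2^2)/4 = 28/4 = 7, a_3 = floor((5 + 2)/7) = 1.
  m_4 = 7*1 - 2 = 5, d_4 = (32 - 5^2)/7 = 7/7 = 1, a_4 = floor((5 + 5)/1) = 10.
  m_5 = 1*10 - 5 = 5, d_5 = (32 - 5^2)/1 = 7/1 = 7: (m_5, d_5) = (m_1, d_1) = (5, 7), so from here the quotients repeat a_1, ..., a_4; the period length is 4.
Hence the expansion of sqrt(32) is a_0 = 5 followed by the repeating block 1, 1, 1, 10 (period 4).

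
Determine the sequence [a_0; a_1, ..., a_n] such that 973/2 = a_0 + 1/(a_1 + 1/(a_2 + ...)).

Run the Euclidean algorithm on 973 and 2; the successive quotients are the partial quotients a_0, a_1, ... (each step inverts the fractional part left over by the previous one):
  973 = 486*2 + 1, so a_0 = 486.
  2 = 2*1 + 0, so a_1 = 2.
The remainder reaches 0 after 2 divisions, so the expansion has 2 partial quotients, read off in order.

[486; 2]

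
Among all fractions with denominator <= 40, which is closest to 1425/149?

373/39

Expand x = 1425/149 as a continued fraction with the Euclidean algorithm:
  1425 = 9*149 + 84, so a_0 = 9.
  149 = 1*84 + 65, so a_1 = 1.
  84 = 1*65 + 19, so a_2 = 1.
  65 = 3*19 + 8, so a_3 = 3.
  19 = 2*8 + 3, so a_4 = 2.
  8 = 2*3 + 2, so a_5 = 2.
  3 = 1*2 + 1, so a_6 = 1.
  2 = 2*1 + 0, so a_7 = 2.
so x = [9; 1, 1, 3, 2, 2, 1, 2].
Convergents (p_i = a_i*p_{i-1} + p_{i-2}, q_i = a_i*q_{i-1} + q_{i-2} with p_{-2}=0, p_{-1}=1, q_{-2}=1, q_{-1}=0), until the denominator exceeds 40:
  i=0: a_0=9, p_0 = 9*1 + 0 = 9, q_0 = 9*0 + 1 = 1.
  i=1: a_1=1, p_1 = 1*9 + 1 = 10, q_1 = 1*1 + 0 = 1.
  i=2: a_2=1, p_2 = 1*10 + 9 = 19, q_2 = 1*1 + 1 = 2.
  i=3: a_3=3, p_3 = 3*19 + 10 = 67, q_3 = 3*2 + 1 = 7.
  i=4: a_4=2, p_4 = 2*67 + 19 = 153, q_4 = 2*7 + 2 = 16.
  i=5: a_5=2, p_5 = 2*153 + 67 = 373, q_5 = 2*16 + 7 = 39.
  i=6: a_6=1, p_6 = 1*373 + 153 = 526, q_6 = 1*39 + 16 = 55.
q_6 = 55 > 40, so the last convergent with denominator <= 40 is p_5/q_5 = 373/39.
The closest fraction with denominator <= 40 is either p_5/q_5 or the intermediate fraction (k*p_5 + p_4)/(k*q_5 + q_4) with the largest k >= 1 whose denominator stays <= 40; these approach x as k grows, and every other convergent or intermediate fraction in range is farther away.
Largest k: floor((40 - q_4)/q_5) = floor((40 - 16)/39) = 0.
Since k = 0, no intermediate fraction beyond p_5/q_5 has denominator <= 40, so the convergent 373/39 is the closest (its error is |1425*39 - 373*149|/(149*39) = 2/5811).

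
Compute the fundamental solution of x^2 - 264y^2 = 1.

(x, y) = (65, 4)

First expand sqrt(264) as a continued fraction. With x_i = (sqrt(264) + m_i)/d_i and (m_0, d_0) = (0, 1): a_0 = floor(sqrt(264)) = 16, since 16^2 = 256 <= 264 < 289 = 17^2.
Iterate m_{i+1} = d_i*a_i - m_i, d_{i+1} = (264 - m_{i+1}^2)/d_i, a_{i+1} = floor((a_0 + m_{i+1})/d_{i+1}):
  m_1 = 1*16 - 0 = 16, d_1 = (264 - 16^2)/1 = 8/1 = 8, a_1 = floor((16 + 16)/8) = 4.
  m_2 = 8*4 - 16 = 16, d_2 = (264 - 16^2)/8 = 8/8 = 1, a_2 = floor((16 + 16)/1) = 32.
  m_3 = 1*32 - 16 = 16, d_3 = (264 - 16^2)/1 = 8/1 = 8: (m_3, d_3) = (m_1, d_1) = (16, 8), so from here the quotients repeat a_1, a_2; the period length is 2.
So sqrt(264) = [16; (4, 32)] with period length k = 2.
k is even, so the fundamental solution of x^2 - 264y^2 = 1 is (p_{k-1}, q_{k-1}) = (p_1, q_1); compute convergents through index 1.
Convergents (p_i = a_i*p_{i-1} + p_{i-2}, q_i = a_i*q_{i-1} + q_{i-2} with p_{-2}=0, p_{-1}=1, q_{-2}=1, q_{-1}=0):
  i=0: a_0=16, p_0 = 16*1 + 0 = 16, q_0 = 16*0 + 1 = 1.
  i=1: a_1=4, p_1 = 4*16 + 1 = 65, q_1 = 4*1 + 0 = 4.
Check: 65^2 - 264*4^2 = 4225 - 4224 = 1, so (x, y) = (65, 4) solves the equation, and by the theorem it is the least positive solution.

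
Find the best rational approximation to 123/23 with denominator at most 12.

16/3

Expand x = 123/23 as a continued fraction with the Euclidean algorithm:
  123 = 5*23 + 8, so a_0 = 5.
  23 = 2*8 + 7, so a_1 = 2.
  8 = 1*7 + 1, so a_2 = 1.
  7 = 7*1 + 0, so a_3 = 7.
so x = [5; 2, 1, 7].
Convergents (p_i = a_i*p_{i-1} + p_{i-2}, q_i = a_i*q_{i-1} + q_{i-2} with p_{-2}=0, p_{-1}=1, q_{-2}=1, q_{-1}=0), until the denominator exceeds 12:
  i=0: a_0=5, p_0 = 5*1 + 0 = 5, q_0 = 5*0 + 1 = 1.
  i=1: a_1=2, p_1 = 2*5 + 1 = 11, q_1 = 2*1 + 0 = 2.
  i=2: a_2=1, p_2 = 1*11 + 5 = 16, q_2 = 1*2 + 1 = 3.
  i=3: a_3=7, p_3 = 7*16 + 11 = 123, q_3 = 7*3 + 2 = 23.
q_3 = 23 > 12, so the last convergent with denominator <= 12 is p_2/q_2 = 16/3.
The closest fraction with denominator <= 12 is either p_2/q_2 or the intermediate fraction (k*p_2 + p_1)/(k*q_2 + q_1) with the largest k >= 1 whose denominator stays <= 12; these approach x as k grows, and every other convergent or intermediate fraction in range is farther away.
Largest k: floor((12 - q_1)/q_2) = floor((12 - 2)/3) = 3.
That gives (3*16 + 11)/(3*3 + 2) = 59/11.
Compare the errors: |x - 16/3| = |123*3 - 16*23|/(23*3) = 1/69, and |x - 59/11| = |123*11 - 59*23|/(23*11) = 4/253.
Cross-multiplying, 1*253 = 253 < 276 = 4*69, so 1/69 is smaller: the convergent 16/3 is closer to x than 59/11.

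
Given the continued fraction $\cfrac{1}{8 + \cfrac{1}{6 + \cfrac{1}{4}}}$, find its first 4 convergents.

Using the convergent recurrence p_i = a_i*p_{i-1} + p_{i-2}, q_i = a_i*q_{i-1} + q_{i-2} with p_{-2}=0, p_{-1}=1, q_{-2}=1, q_{-1}=0:
  i=0: a_0=0, p_0 = 0*1 + 0 = 0, q_0 = 0*0 + 1 = 1.
  i=1: a_1=8, p_1 = 8*0 + 1 = 1, q_1 = 8*1 + 0 = 8.
  i=2: a_2=6, p_2 = 6*1 + 0 = 6, q_2 = 6*8 + 1 = 49.
  i=3: a_3=4, p_3 = 4*6 + 1 = 25, q_3 = 4*49 + 8 = 204.

0/1, 1/8, 6/49, 25/204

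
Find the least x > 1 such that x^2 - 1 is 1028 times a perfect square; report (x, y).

First expand sqrt(1028) as a continued fraction. With x_i = (sqrt(1028) + m_i)/d_i and (m_0, d_0) = (0, 1): a_0 = floor(sqrt(1028)) = 32, since 32^2 = 1024 <= 1028 < 1089 = 33^2.
Iterate m_{i+1} = d_i*a_i - m_i, d_{i+1} = (1028 - m_{i+1}^2)/d_i, a_{i+1} = floor((a_0 + m_{i+1})/d_{i+1}):
  m_1 = 1*32 - 0 = 32, d_1 = (1028 - 32^2)/1 = 4/1 = 4, a_1 = floor((32 + 32)/4) = 16.
  m_2 = 4*16 - 32 = 32, d_2 = (1028 - 32^2)/4 = 4/4 = 1, a_2 = floor((32 + 32)/1) = 64.
  m_3 = 1*64 - 32 = 32, d_3 = (1028 - 32^2)/1 = 4/1 = 4: (m_3, d_3) = (m_1, d_1) = (32, 4), so from here the quotients repeat a_1, a_2; the period length is 2.
So sqrt(1028) = [32; (16, 64)] with period length k = 2.
k is even, so the fundamental solution of x^2 - 1028y^2 = 1 is (p_{k-1}, q_{k-1}) = (p_1, q_1); compute convergents through index 1.
Convergents (p_i = a_i*p_{i-1} + p_{i-2}, q_i = a_i*q_{i-1} + q_{i-2} with p_{-2}=0, p_{-1}=1, q_{-2}=1, q_{-1}=0):
  i=0: a_0=32, p_0 = 32*1 + 0 = 32, q_0 = 32*0 + 1 = 1.
  i=1: a_1=16, p_1 = 16*32 + 1 = 513, q_1 = 16*1 + 0 = 16.
Check: 513^2 - 1028*16^2 = 263169 - 263168 = 1, so (x, y) = (513, 16) solves the equation, and by the theorem it is the least positive solution.

(x, y) = (513, 16)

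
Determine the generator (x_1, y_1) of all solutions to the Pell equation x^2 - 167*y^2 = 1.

(x, y) = (168, 13)

First expand sqrt(167) as a continued fraction. With x_i = (sqrt(167) + m_i)/d_i and (m_0, d_0) = (0, 1): a_0 = floor(sqrt(167)) = 12, since 12^2 = 144 <= 167 < 169 = 13^2.
Iterate m_{i+1} = d_i*a_i - m_i, d_{i+1} = (167 - m_{i+1}^2)/d_i, a_{i+1} = floor((a_0 + m_{i+1})/d_{i+1}):
  m_1 = 1*12 - 0 = 12, d_1 = (167 - 12^2)/1 = 23/1 = 23, a_1 = floor((12 + 12)/23) = 1.
  m_2 = 23*1 - 12 = 11, d_2 = (167 - 11^2)/23 = 46/23 = 2, a_2 = floor((12 + 11)/2) = 11.
  m_3 = 2*11 - 11 = 11, d_3 = (167 - 11^2)/2 = 46/2 = 23, a_3 = floor((12 + 11)/23) = 1.
  m_4 = 23*1 - 11 = 12, d_4 = (167 - 12^2)/23 = 23/23 = 1, a_4 = floor((12 + 12)/1) = 24.
  m_5 = 1*24 - 12 = 12, d_5 = (167 - 12^2)/1 = 23/1 = 23: (m_5, d_5) = (m_1, d_1) = (12, 23), so from here the quotients repeat a_1, ..., a_4; the period length is 4.
So sqrt(167) = [12; (1, 11, 1, 24)] with period length k = 4.
k is even, so the fundamental solution of x^2 - 167y^2 = 1 is (p_{k-1}, q_{k-1}) = (p_3, q_3); compute convergents through index 3.
Convergents (p_i = a_i*p_{i-1} + p_{i-2}, q_i = a_i*q_{i-1} + q_{i-2} with p_{-2}=0, p_{-1}=1, q_{-2}=1, q_{-1}=0):
  i=0: a_0=12, p_0 = 12*1 + 0 = 12, q_0 = 12*0 + 1 = 1.
  i=1: a_1=1, p_1 = 1*12 + 1 = 13, q_1 = 1*1 + 0 = 1.
  i=2: a_2=11, p_2 = 11*13 + 12 = 155, q_2 = 11*1 + 1 = 12.
  i=3: a_3=1, p_3 = 1*155 + 13 = 168, q_3 = 1*12 + 1 = 13.
Check: 168^2 - 167*13^2 = 28224 - 28223 = 1, so (x, y) = (168, 13) solves the equation, and by the theorem it is the least positive solution.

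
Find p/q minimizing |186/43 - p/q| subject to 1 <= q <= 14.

Expand x = 186/43 as a continued fraction with the Euclidean algorithm:
  186 = 4*43 + 14, so a_0 = 4.
  43 = 3*14 + 1, so a_1 = 3.
  14 = 14*1 + 0, so a_2 = 14.
so x = [4; 3, 14].
Convergents (p_i = a_i*p_{i-1} + p_{i-2}, q_i = a_i*q_{i-1} + q_{i-2} with p_{-2}=0, p_{-1}=1, q_{-2}=1, q_{-1}=0), until the denominator exceeds 14:
  i=0: a_0=4, p_0 = 4*1 + 0 = 4, q_0 = 4*0 + 1 = 1.
  i=1: a_1=3, p_1 = 3*4 + 1 = 13, q_1 = 3*1 + 0 = 3.
  i=2: a_2=14, p_2 = 14*13 + 4 = 186, q_2 = 14*3 + 1 = 43.
q_2 = 43 > 14, so the last convergent with denominator <= 14 is p_1/q_1 = 13/3.
The closest fraction with denominator <= 14 is either p_1/q_1 or the intermediate fraction (k*p_1 + p_0)/(k*q_1 + q_0) with the largest k >= 1 whose denominator stays <= 14; these approach x as k grows, and every other convergent or intermediate fraction in range is farther away.
Largest k: floor((14 - q_0)/q_1) = floor((14 - 1)/3) = 4.
That gives (4*13 + 4)/(4*3 + 1) = 56/13.
Compare the errors: |x - 13/3| = |186*3 - 13*43|/(43*3) = 1/129, and |x - 56/13| = |186*13 - 56*43|/(43*13) = 10/559.
Cross-multiplying, 1*559 = 559 < 1290 = 10*129, so 1/129 is smaller: the convergent 13/3 is closer to x than 56/13.

13/3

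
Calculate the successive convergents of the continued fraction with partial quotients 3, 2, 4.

Using the convergent recurrence p_i = a_i*p_{i-1} + p_{i-2}, q_i = a_i*q_{i-1} + q_{i-2} with p_{-2}=0, p_{-1}=1, q_{-2}=1, q_{-1}=0:
  i=0: a_0=3, p_0 = 3*1 + 0 = 3, q_0 = 3*0 + 1 = 1.
  i=1: a_1=2, p_1 = 2*3 + 1 = 7, q_1 = 2*1 + 0 = 2.
  i=2: a_2=4, p_2 = 4*7 + 3 = 31, q_2 = 4*2 + 1 = 9.

3/1, 7/2, 31/9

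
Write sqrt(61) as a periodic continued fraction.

[7; (1, 4, 3, 1, 2, 2, 1, 3, 4, 1, 14)]

Write x_i = (sqrt(61) + m_i)/d_i with (m_0, d_0) = (0, 1). a_0 = floor(sqrt(61)) = 7, since 7^2 = 49 <= 61 < 64 = 8^2.
Iterate m_{i+1} = d_i*a_i - m_i, d_{i+1} = (61 - m_{i+1}^2)/d_i, a_{i+1} = floor((a_0 + m_{i+1})/d_{i+1}):
  m_1 = 1*7 - 0 = 7, d_1 = (61 - 7^2)/1 = 12/1 = 12, a_1 = floor((7 + 7)/12) = 1.
  m_2 = 12*1 - 7 = 5, d_2 = (61 - 5^2)/12 = 36/12 = 3, a_2 = floor((7 + 5)/3) = 4.
  m_3 = 3*4 - 5 = 7, d_3 = (61 - 7^2)/3 = 12/3 = 4, a_3 = floor((7 + 7)/4) = 3.
  m_4 = 4*3 - 7 = 5, d_4 = (61 - 5^2)/4 = 36/4 = 9, a_4 = floor((7 + 5)/9) = 1.
  m_5 = 9*1 - 5 = 4, d_5 = (61 - 4^2)/9 = 45/9 = 5, a_5 = floor((7 + 4)/5) = 2.
  m_6 = 5*2 - 4 = 6, d_6 = (61 - 6^2)/5 = 25/5 = 5, a_6 = floor((7 + 6)/5) = 2.
  m_7 = 5*2 - 6 = 4, d_7 = (61 - 4^2)/5 = 45/5 = 9, a_7 = floor((7 + 4)/9) = 1.
  m_8 = 9*1 - 4 = 5, d_8 = (61 - 5^2)/9 = 36/9 = 4, a_8 = floor((7 + 5)/4) = 3.
  m_9 = 4*3 - 5 = 7, d_9 = (61 - 7^2)/4 = 12/4 = 3, a_9 = floor((7 + 7)/3) = 4.
  m_10 = 3*4 - 7 = 5, d_10 = (61 - 5^2)/3 = 36/3 = 12, a_10 = floor((7 + 5)/12) = 1.
  m_11 = 12*1 - 5 = 7, d_11 = (61 - 7^2)/12 = 12/12 = 1, a_11 = floor((7 + 7)/1) = 14.
  m_12 = 1*14 - 7 = 7, d_12 = (61 - 7^2)/1 = 12/1 = 12: (m_12, d_12) = (m_1, d_1) = (7, 12), so from here the quotients repeat a_1, ..., a_11; the period length is 11.
Hence the expansion of sqrt(61) is a_0 = 7 followed by the repeating block 1, 4, 3, 1, 2, 2, 1, 3, 4, 1, 14 (period 11).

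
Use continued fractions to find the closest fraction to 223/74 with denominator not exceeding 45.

Expand x = 223/74 as a continued fraction with the Euclidean algorithm:
  223 = 3*74 + 1, so a_0 = 3.
  74 = 74*1 + 0, so a_1 = 74.
so x = [3; 74].
Convergents (p_i = a_i*p_{i-1} + p_{i-2}, q_i = a_i*q_{i-1} + q_{i-2} with p_{-2}=0, p_{-1}=1, q_{-2}=1, q_{-1}=0), until the denominator exceeds 45:
  i=0: a_0=3, p_0 = 3*1 + 0 = 3, q_0 = 3*0 + 1 = 1.
  i=1: a_1=74, p_1 = 74*3 + 1 = 223, q_1 = 74*1 + 0 = 74.
q_1 = 74 > 45, so the last convergent with denominator <= 45 is p_0/q_0 = 3/1.
The closest fraction with denominator <= 45 is either p_0/q_0 or the intermediate fraction (k*p_0 + p_{-1})/(k*q_0 + q_{-1}) with the largest k >= 1 whose denominator stays <= 45; these approach x as k grows, and every other convergent or intermediate fraction in range is farther away.
Largest k: floor((45 - q_{-1})/q_0) = floor((45 - 0)/1) = 45 (using the seeds p_{-1} = 1, q_{-1} = 0).
That gives (45*3 + 1)/(45*1 + 0) = 136/45.
Compare the errors: |x - 3/1| = |223*1 - 3*74|/(74*1) = 1/74, and |x - 136/45| = |223*45 - 136*74|/(74*45) = 29/3330.
Cross-multiplying, 29*74 = 2146 < 3330 = 1*3330, so 29/3330 is smaller: the intermediate fraction 136/45 is closer to x than 3/1.

136/45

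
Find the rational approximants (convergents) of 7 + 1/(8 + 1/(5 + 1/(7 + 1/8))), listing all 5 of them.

7/1, 57/8, 292/41, 2101/295, 17100/2401

Using the convergent recurrence p_i = a_i*p_{i-1} + p_{i-2}, q_i = a_i*q_{i-1} + q_{i-2} with p_{-2}=0, p_{-1}=1, q_{-2}=1, q_{-1}=0:
  i=0: a_0=7, p_0 = 7*1 + 0 = 7, q_0 = 7*0 + 1 = 1.
  i=1: a_1=8, p_1 = 8*7 + 1 = 57, q_1 = 8*1 + 0 = 8.
  i=2: a_2=5, p_2 = 5*57 + 7 = 292, q_2 = 5*8 + 1 = 41.
  i=3: a_3=7, p_3 = 7*292 + 57 = 2101, q_3 = 7*41 + 8 = 295.
  i=4: a_4=8, p_4 = 8*2101 + 292 = 17100, q_4 = 8*295 + 41 = 2401.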